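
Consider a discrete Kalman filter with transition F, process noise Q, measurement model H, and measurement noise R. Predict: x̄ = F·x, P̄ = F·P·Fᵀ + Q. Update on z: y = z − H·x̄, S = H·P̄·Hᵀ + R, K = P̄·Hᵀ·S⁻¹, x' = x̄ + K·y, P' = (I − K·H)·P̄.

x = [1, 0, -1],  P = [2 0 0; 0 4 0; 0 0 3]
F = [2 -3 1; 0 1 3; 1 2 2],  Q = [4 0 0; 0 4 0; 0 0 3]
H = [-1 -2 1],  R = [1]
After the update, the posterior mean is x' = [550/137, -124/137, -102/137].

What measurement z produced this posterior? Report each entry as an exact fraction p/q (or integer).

z = [-3]

x̄ = F·x = [1, -3, -1]
P̄ = F·P·Fᵀ + Q = [51 -3 -14; -3 35 26; -14 26 33]
S = H·P̄·Hᵀ + R = [137]
K = P̄·Hᵀ·S⁻¹ = [-59/137; -41/137; -5/137]
x' − x̄ = [413/137, 287/137, 35/137] = K·y
y = (KᵀK)⁻¹·Kᵀ·(x' − x̄) = [-7]
z = y + H·x̄ = [-7] + [4] = [-3]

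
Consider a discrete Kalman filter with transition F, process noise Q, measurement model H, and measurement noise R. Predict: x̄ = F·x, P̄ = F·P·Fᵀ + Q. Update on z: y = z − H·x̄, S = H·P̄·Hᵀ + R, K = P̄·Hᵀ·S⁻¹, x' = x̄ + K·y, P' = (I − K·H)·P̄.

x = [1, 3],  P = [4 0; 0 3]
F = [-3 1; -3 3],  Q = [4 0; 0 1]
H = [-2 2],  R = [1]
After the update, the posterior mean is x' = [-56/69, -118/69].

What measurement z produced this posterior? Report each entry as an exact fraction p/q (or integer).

z = [-2]

x̄ = F·x = [0, 6]
P̄ = F·P·Fᵀ + Q = [43 45; 45 64]
S = H·P̄·Hᵀ + R = [69]
K = P̄·Hᵀ·S⁻¹ = [4/69; 38/69]
x' − x̄ = [-56/69, -532/69] = K·y
y = (KᵀK)⁻¹·Kᵀ·(x' − x̄) = [-14]
z = y + H·x̄ = [-14] + [12] = [-2]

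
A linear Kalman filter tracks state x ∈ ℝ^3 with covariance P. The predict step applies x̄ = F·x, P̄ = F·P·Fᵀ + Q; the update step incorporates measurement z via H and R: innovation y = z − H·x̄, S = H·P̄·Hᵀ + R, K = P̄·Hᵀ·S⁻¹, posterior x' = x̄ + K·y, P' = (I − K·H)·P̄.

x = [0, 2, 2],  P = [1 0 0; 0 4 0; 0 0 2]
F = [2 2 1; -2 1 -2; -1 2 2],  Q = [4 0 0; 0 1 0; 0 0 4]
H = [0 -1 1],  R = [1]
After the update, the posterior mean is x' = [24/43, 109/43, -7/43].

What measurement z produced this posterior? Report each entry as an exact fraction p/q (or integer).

x̄ = F·x = [6, -2, 8]
P̄ = F·P·Fᵀ + Q = [26 0 18; 0 17 2; 18 2 29]
S = H·P̄·Hᵀ + R = [43]
K = P̄·Hᵀ·S⁻¹ = [18/43; -15/43; 27/43]
x' − x̄ = [-234/43, 195/43, -351/43] = K·y
y = (KᵀK)⁻¹·Kᵀ·(x' − x̄) = [-13]
z = y + H·x̄ = [-13] + [10] = [-3]

z = [-3]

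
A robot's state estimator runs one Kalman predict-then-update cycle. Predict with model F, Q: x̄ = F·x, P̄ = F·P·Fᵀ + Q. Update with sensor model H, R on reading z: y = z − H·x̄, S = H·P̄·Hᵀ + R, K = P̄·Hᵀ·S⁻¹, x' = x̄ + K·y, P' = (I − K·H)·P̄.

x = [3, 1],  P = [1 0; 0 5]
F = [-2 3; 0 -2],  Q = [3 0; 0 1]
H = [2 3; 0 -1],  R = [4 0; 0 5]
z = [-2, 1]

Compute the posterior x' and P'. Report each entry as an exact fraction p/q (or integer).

x' = [97/1057, -1112/1057]
P' = [10448/1057 -6360/1057; -6360/1057 4260/1057]

x̄ = F·x = [-3, -2]
P̄ = F·P·Fᵀ + Q = [52 -30; -30 21]
y = z − H·x̄ = [10, -1]
S = H·P̄·Hᵀ + R = [41 -3; -3 26]
K = P̄·Hᵀ·S⁻¹ = [454/1057 1272/1057; 15/1057 -852/1057]
x' = x̄ + K·y = [97/1057, -1112/1057]
P' = (I − K·H)·P̄ = [10448/1057 -6360/1057; -6360/1057 4260/1057]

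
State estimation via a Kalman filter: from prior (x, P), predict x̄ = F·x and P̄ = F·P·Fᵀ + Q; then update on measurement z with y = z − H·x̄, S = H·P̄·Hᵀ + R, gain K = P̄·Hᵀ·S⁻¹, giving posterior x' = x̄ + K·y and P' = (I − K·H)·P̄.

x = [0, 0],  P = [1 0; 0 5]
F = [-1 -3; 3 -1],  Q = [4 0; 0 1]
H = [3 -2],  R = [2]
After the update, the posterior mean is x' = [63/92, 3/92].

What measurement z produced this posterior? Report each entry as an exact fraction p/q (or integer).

x̄ = F·x = [0, 0]
P̄ = F·P·Fᵀ + Q = [50 12; 12 15]
S = H·P̄·Hᵀ + R = [368]
K = P̄·Hᵀ·S⁻¹ = [63/184; 3/184]
x' − x̄ = [63/92, 3/92] = K·y
y = (KᵀK)⁻¹·Kᵀ·(x' − x̄) = [2]
z = y + H·x̄ = [2] + [0] = [2]

z = [2]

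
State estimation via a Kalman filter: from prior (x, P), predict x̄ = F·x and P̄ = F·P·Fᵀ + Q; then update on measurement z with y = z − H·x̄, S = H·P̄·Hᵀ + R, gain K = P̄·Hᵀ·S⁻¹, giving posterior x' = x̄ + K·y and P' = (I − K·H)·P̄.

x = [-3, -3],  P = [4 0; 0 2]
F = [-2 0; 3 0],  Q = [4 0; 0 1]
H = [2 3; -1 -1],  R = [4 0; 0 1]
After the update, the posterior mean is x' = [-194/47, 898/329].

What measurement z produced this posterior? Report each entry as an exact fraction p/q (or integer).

x̄ = F·x = [6, -9]
P̄ = F·P·Fᵀ + Q = [20 -24; -24 37]
S = H·P̄·Hᵀ + R = [129 -31; -31 10]
K = P̄·Hᵀ·S⁻¹ = [-28/47 -68/47; 227/329 276/329]
x' − x̄ = [-476/47, 3859/329] = K·y
y = (KᵀK)⁻¹·Kᵀ·(x' − x̄) = [17, 0]
z = y + H·x̄ = [17, 0] + [-15, 3] = [2, 3]

z = [2, 3]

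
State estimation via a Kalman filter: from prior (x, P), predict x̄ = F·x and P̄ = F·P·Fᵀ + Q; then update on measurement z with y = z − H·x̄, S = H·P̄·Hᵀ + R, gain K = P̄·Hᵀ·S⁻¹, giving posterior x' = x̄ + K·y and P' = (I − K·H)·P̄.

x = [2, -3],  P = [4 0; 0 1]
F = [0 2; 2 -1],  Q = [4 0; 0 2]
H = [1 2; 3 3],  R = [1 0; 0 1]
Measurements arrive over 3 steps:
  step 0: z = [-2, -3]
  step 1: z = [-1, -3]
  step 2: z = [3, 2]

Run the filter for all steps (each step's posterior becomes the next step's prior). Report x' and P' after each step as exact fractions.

step 0: x' = [-463/404, -5/808], P' = [483/404 -815/808; -815/808 1499/1616]
step 1: x' = [-803702/976031, -23053/139433], P' = [1186048/976031 -143222/139433; -143222/139433 18811/19919]
step 2: x' = [-424969861/298626378, 417745191/199084252], P' = [181724053/149313189 -102416083/99542126; -102416083/99542126 188313283/199084252]

step 0: x̄ = F·x = [-6, 7]
step 0: P̄ = F·P·Fᵀ + Q = [8 -2; -2 19]
step 0: y = z − H·x̄ = [-10, -6]
step 0: S = H·P̄·Hᵀ + R = [77 120; 120 208]
step 0: K = P̄·Hᵀ·S⁻¹ = [-83/101 453/808; 171/202 -393/1616]
step 0: x' = x̄ + K·y = [-463/404, -5/808]
step 0: P' = (I − K·H)·P̄ = [483/404 -815/808; -815/808 1499/1616]
step 1: x̄ = F·x = [-5/404, -1847/808]
step 1: P̄ = F·P·Fᵀ + Q = [3115/404 -4759/808; -4759/808 18979/1616]
step 1: y = z − H·x̄ = [362/101, 3147/808]
step 1: S = H·P̄·Hᵀ + R = [3245/101 8199/202; 8199/202 113243/1616]
step 1: K = P̄·Hᵀ·S⁻¹ = [-819060/976031 550482/976031; 120132/139433 -34635/139433]
step 1: x' = x̄ + K·y = [-803702/976031, -23053/139433]
step 1: P' = (I − K·H)·P̄ = [1186048/976031 -143222/139433; -143222/139433 18811/19919]
step 2: x̄ = F·x = [-46106/139433, -1446033/976031]
step 2: P̄ = F·P·Fᵀ + Q = [154920/19919 -836242/139433; -836242/139433 11628209/976031]
step 2: y = z − H·x̄ = [6142901/976031, 7258387/976031]
step 2: S = H·P̄·Hᵀ + R = [31665171/976031 39859248/976031; 39859248/976031 68583140/976031]
step 2: K = P̄·Hᵀ·S⁻¹ = [-125524196/149313189 56199857/99542126; 42948600/49771063 -49556649/199084252]
step 2: x' = x̄ + K·y = [-424969861/298626378, 417745191/199084252]
step 2: P' = (I − K·H)·P̄ = [181724053/149313189 -102416083/99542126; -102416083/99542126 188313283/199084252]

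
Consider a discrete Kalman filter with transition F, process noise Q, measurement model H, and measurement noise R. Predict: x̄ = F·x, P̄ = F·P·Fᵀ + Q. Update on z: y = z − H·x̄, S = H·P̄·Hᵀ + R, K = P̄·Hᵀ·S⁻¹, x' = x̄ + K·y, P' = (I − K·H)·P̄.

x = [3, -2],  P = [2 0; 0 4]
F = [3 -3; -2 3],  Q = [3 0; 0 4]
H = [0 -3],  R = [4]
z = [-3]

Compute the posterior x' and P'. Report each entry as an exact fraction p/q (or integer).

x' = [231/109, 96/109]
P' = [1029/109 -48/109; -48/109 48/109]

x̄ = F·x = [15, -12]
P̄ = F·P·Fᵀ + Q = [57 -48; -48 48]
y = z − H·x̄ = [-39]
S = H·P̄·Hᵀ + R = [436]
K = P̄·Hᵀ·S⁻¹ = [36/109; -36/109]
x' = x̄ + K·y = [231/109, 96/109]
P' = (I − K·H)·P̄ = [1029/109 -48/109; -48/109 48/109]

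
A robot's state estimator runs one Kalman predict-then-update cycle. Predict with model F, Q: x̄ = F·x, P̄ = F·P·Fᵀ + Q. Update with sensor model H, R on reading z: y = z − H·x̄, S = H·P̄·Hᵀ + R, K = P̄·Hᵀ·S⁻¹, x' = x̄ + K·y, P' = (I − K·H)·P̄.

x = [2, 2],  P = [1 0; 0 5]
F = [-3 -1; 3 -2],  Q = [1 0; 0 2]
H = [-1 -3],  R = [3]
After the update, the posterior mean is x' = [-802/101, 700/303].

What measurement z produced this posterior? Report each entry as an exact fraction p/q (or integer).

z = [1]

x̄ = F·x = [-8, 2]
P̄ = F·P·Fᵀ + Q = [15 1; 1 31]
S = H·P̄·Hᵀ + R = [303]
K = P̄·Hᵀ·S⁻¹ = [-6/101; -94/303]
x' − x̄ = [6/101, 94/303] = K·y
y = (KᵀK)⁻¹·Kᵀ·(x' − x̄) = [-1]
z = y + H·x̄ = [-1] + [2] = [1]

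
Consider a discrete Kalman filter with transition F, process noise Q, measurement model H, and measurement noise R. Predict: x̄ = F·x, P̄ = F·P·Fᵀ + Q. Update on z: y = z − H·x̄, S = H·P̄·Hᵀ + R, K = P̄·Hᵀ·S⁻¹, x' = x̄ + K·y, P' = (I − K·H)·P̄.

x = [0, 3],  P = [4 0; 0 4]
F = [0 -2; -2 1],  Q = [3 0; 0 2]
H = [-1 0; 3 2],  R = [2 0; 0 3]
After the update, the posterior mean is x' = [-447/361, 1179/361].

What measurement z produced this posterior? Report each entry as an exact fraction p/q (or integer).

z = [1, 3]

x̄ = F·x = [-6, 3]
P̄ = F·P·Fᵀ + Q = [19 -8; -8 22]
S = H·P̄·Hᵀ + R = [21 -41; -41 166]
K = P̄·Hᵀ·S⁻¹ = [-1473/1805 82/1805; 2148/1805 748/1805]
x' − x̄ = [1719/361, 96/361] = K·y
y = (KᵀK)⁻¹·Kᵀ·(x' − x̄) = [-5, 15]
z = y + H·x̄ = [-5, 15] + [6, -12] = [1, 3]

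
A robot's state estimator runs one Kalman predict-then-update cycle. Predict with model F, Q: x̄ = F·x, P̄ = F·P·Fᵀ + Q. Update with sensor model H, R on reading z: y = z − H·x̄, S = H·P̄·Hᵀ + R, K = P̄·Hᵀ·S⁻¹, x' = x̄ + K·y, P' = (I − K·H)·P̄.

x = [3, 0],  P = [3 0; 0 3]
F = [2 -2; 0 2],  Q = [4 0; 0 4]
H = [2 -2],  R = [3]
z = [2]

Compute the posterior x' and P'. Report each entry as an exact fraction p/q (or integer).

x' = [34/11, 112/55]
P' = [52/11 236/55; 236/55 1264/275]

x̄ = F·x = [6, 0]
P̄ = F·P·Fᵀ + Q = [28 -12; -12 16]
y = z − H·x̄ = [-10]
S = H·P̄·Hᵀ + R = [275]
K = P̄·Hᵀ·S⁻¹ = [16/55; -56/275]
x' = x̄ + K·y = [34/11, 112/55]
P' = (I − K·H)·P̄ = [52/11 236/55; 236/55 1264/275]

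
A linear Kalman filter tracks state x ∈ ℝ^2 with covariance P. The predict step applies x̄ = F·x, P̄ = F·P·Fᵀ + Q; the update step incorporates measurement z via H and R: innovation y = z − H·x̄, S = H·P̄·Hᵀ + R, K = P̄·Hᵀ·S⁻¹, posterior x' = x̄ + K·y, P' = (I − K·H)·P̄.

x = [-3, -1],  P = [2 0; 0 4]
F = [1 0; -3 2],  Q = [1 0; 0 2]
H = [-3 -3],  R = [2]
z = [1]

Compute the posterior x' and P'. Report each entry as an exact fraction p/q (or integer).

x' = [-618/245, 109/49]
P' = [654/245 -132/49; -132/49 144/49]

x̄ = F·x = [-3, 7]
P̄ = F·P·Fᵀ + Q = [3 -6; -6 36]
y = z − H·x̄ = [13]
S = H·P̄·Hᵀ + R = [245]
K = P̄·Hᵀ·S⁻¹ = [9/245; -18/49]
x' = x̄ + K·y = [-618/245, 109/49]
P' = (I − K·H)·P̄ = [654/245 -132/49; -132/49 144/49]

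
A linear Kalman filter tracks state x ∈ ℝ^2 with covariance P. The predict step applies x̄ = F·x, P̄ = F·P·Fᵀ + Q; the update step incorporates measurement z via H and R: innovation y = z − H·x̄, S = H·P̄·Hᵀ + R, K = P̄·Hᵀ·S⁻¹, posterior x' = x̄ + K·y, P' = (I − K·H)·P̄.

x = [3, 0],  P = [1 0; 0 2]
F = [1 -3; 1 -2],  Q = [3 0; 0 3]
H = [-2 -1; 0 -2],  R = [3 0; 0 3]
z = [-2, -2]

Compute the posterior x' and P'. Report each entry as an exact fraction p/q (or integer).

x' = [1078/2129, 2261/2129]
P' = [1623/2129 -453/2129; -453/2129 1248/2129]

x̄ = F·x = [3, 3]
P̄ = F·P·Fᵀ + Q = [22 13; 13 12]
y = z − H·x̄ = [7, 4]
S = H·P̄·Hᵀ + R = [155 76; 76 51]
K = P̄·Hᵀ·S⁻¹ = [-931/2129 302/2129; -114/2129 -832/2129]
x' = x̄ + K·y = [1078/2129, 2261/2129]
P' = (I − K·H)·P̄ = [1623/2129 -453/2129; -453/2129 1248/2129]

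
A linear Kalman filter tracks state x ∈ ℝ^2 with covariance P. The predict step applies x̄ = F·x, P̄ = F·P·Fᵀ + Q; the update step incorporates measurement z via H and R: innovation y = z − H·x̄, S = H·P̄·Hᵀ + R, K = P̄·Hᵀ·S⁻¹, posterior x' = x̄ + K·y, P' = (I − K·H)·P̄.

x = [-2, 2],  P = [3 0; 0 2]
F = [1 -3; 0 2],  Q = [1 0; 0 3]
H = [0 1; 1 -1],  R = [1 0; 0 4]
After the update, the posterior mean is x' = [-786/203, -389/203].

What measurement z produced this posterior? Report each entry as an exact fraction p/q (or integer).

z = [-3, -3]

x̄ = F·x = [-8, 4]
P̄ = F·P·Fᵀ + Q = [22 -12; -12 11]
S = H·P̄·Hᵀ + R = [12 -23; -23 61]
K = P̄·Hᵀ·S⁻¹ = [50/203 132/203; 142/203 -23/203]
x' − x̄ = [838/203, -1201/203] = K·y
y = (KᵀK)⁻¹·Kᵀ·(x' − x̄) = [-7, 9]
z = y + H·x̄ = [-7, 9] + [4, -12] = [-3, -3]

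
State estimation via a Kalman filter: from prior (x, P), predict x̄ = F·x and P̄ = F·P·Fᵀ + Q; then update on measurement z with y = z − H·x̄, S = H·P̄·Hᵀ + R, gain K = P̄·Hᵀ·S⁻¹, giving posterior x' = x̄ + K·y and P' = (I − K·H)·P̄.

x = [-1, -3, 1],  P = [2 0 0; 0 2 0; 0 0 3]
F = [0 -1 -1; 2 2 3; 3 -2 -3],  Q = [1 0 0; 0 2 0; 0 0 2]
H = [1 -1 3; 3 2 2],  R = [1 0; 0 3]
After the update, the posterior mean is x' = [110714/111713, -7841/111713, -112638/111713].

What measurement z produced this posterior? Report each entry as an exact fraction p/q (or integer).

z = [-2, 1]

x̄ = F·x = [2, -5, 0]
P̄ = F·P·Fᵀ + Q = [6 -13 13; -13 45 -23; 13 -23 55]
S = H·P̄·Hᵀ + R = [789 322; 322 273]
K = P̄·Hᵀ·S⁻¹ = [1434/15959 -4474/111713; -5183/15959 44839/111713; 3101/15959 16545/111713]
x' − x̄ = [-112712/111713, 550724/111713, -112638/111713] = K·y
y = (KᵀK)⁻¹·Kᵀ·(x' − x̄) = [-9, 5]
z = y + H·x̄ = [-9, 5] + [7, -4] = [-2, 1]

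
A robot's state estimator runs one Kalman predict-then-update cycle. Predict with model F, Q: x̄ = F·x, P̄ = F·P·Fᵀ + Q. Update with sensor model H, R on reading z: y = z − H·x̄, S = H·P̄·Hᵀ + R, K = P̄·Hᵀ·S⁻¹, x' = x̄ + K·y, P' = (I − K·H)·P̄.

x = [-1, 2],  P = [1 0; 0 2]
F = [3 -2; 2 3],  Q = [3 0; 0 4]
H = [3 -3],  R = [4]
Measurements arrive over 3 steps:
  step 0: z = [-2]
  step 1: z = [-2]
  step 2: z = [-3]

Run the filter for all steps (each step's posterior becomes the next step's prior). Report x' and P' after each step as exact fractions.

step 0: x̄ = F·x = [-7, 4]
step 0: P̄ = F·P·Fᵀ + Q = [20 -6; -6 26]
step 0: y = z − H·x̄ = [31]
step 0: S = H·P̄·Hᵀ + R = [526]
step 0: K = P̄·Hᵀ·S⁻¹ = [39/263; -48/263]
step 0: x' = x̄ + K·y = [-632/263, -436/263]
step 0: P' = (I − K·H)·P̄ = [2218/263 2166/263; 2166/263 2230/263]
step 1: x̄ = F·x = [-1024/263, -2572/263]
step 1: P̄ = F·P·Fᵀ + Q = [3679/263 10758/263; 10758/263 55986/263]
step 1: y = z − H·x̄ = [-5170/263]
step 1: S = H·P̄·Hᵀ + R = [344393/263]
step 1: K = P̄·Hᵀ·S⁻¹ = [-21237/344393; -135684/344393]
step 1: x' = x̄ + K·y = [-923434/344393, -700732/344393]
step 1: P' = (I − K·H)·P̄ = [3102706/344393 3131022/344393; 3131022/344393 3311934/344393]
step 2: x̄ = F·x = [-1368838/344393, -564152/49199]
step 2: P̄ = F·P·Fᵀ + Q = [4633005/344393 2057106/49199; 2057106/49199 11595438/49199]
step 2: y = z − H·x̄ = [-8773857/344393]
step 2: S = H·P̄·Hᵀ + R = [514391855/344393]
step 2: K = P̄·Hᵀ·S⁻¹ = [-29300211/514391855; -200304972/514391855]
step 2: x' = x̄ + K·y = [-1298061391/514391855, -795368012/514391855]
step 2: P' = (I − K·H)·P̄ = [4427144778/514391855 4466211726/514391855; 4466211726/514391855 4733285022/514391855]

step 0: x' = [-632/263, -436/263], P' = [2218/263 2166/263; 2166/263 2230/263]
step 1: x' = [-923434/344393, -700732/344393], P' = [3102706/344393 3131022/344393; 3131022/344393 3311934/344393]
step 2: x' = [-1298061391/514391855, -795368012/514391855], P' = [4427144778/514391855 4466211726/514391855; 4466211726/514391855 4733285022/514391855]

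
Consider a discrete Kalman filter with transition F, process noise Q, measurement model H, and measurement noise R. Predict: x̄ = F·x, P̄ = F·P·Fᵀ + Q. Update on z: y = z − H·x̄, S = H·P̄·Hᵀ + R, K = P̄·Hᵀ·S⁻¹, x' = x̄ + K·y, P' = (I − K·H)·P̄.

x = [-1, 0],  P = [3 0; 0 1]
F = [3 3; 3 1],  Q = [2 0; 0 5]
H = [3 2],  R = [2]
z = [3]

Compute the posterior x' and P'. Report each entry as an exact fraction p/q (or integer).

x' = [156/209, 75/209]
P' = [373/209 -516/209; -516/209 813/209]

x̄ = F·x = [-3, -3]
P̄ = F·P·Fᵀ + Q = [38 30; 30 33]
y = z − H·x̄ = [18]
S = H·P̄·Hᵀ + R = [836]
K = P̄·Hᵀ·S⁻¹ = [87/418; 39/209]
x' = x̄ + K·y = [156/209, 75/209]
P' = (I − K·H)·P̄ = [373/209 -516/209; -516/209 813/209]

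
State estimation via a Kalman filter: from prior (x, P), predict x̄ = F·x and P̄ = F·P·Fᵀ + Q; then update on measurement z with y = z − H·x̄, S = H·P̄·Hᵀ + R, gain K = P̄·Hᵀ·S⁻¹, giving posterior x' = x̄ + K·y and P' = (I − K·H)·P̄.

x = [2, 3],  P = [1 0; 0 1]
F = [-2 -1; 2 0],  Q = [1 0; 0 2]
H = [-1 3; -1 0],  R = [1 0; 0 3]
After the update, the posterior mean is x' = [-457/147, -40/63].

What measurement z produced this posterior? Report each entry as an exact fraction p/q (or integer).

x̄ = F·x = [-7, 4]
P̄ = F·P·Fᵀ + Q = [6 -4; -4 6]
S = H·P̄·Hᵀ + R = [85 18; 18 9]
K = P̄·Hᵀ·S⁻¹ = [-6/49 -62/147; 2/7 -8/63]
x' − x̄ = [572/147, -292/63] = K·y
y = (KᵀK)⁻¹·Kᵀ·(x' − x̄) = [-18, -4]
z = y + H·x̄ = [-18, -4] + [19, 7] = [1, 3]

z = [1, 3]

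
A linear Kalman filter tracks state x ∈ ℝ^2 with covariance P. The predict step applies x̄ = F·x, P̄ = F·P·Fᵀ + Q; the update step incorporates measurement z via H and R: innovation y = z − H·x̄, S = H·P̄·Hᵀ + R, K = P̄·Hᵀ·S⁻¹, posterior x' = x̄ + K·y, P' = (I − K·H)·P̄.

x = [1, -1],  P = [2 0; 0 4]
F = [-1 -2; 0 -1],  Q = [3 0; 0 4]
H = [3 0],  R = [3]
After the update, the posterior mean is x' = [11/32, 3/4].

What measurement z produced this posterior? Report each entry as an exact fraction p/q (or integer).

z = [1]

x̄ = F·x = [1, 1]
P̄ = F·P·Fᵀ + Q = [21 8; 8 8]
S = H·P̄·Hᵀ + R = [192]
K = P̄·Hᵀ·S⁻¹ = [21/64; 1/8]
x' − x̄ = [-21/32, -1/4] = K·y
y = (KᵀK)⁻¹·Kᵀ·(x' − x̄) = [-2]
z = y + H·x̄ = [-2] + [3] = [1]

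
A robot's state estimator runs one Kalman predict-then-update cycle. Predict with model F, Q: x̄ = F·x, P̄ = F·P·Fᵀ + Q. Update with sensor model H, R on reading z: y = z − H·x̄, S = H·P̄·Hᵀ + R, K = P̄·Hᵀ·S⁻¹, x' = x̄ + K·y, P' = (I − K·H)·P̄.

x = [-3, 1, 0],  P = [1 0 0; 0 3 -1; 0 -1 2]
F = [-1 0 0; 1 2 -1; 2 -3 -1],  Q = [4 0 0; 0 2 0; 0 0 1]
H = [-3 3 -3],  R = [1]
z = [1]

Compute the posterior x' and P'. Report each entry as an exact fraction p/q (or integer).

x̄ = F·x = [3, -1, -9]
P̄ = F·P·Fᵀ + Q = [5 -1 -2; -1 21 -15; -2 -15 28]
y = z − H·x̄ = [-14]
S = H·P̄·Hᵀ + R = [739]
K = P̄·Hᵀ·S⁻¹ = [-12/739; 111/739; -123/739]
x' = x̄ + K·y = [2385/739, -2293/739, -4929/739]
P' = (I − K·H)·P̄ = [3551/739 593/739 -2954/739; 593/739 3198/739 2568/739; -2954/739 2568/739 5563/739]

x' = [2385/739, -2293/739, -4929/739]
P' = [3551/739 593/739 -2954/739; 593/739 3198/739 2568/739; -2954/739 2568/739 5563/739]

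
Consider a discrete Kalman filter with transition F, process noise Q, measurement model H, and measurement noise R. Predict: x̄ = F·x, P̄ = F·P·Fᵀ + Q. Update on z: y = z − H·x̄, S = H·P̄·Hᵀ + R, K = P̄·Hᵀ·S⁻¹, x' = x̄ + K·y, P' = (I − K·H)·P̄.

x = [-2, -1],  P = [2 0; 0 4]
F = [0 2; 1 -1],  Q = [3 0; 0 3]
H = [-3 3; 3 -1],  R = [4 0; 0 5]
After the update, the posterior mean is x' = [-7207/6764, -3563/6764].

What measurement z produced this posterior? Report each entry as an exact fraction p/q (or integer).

z = [2, -2]

x̄ = F·x = [-2, -1]
P̄ = F·P·Fᵀ + Q = [19 -8; -8 9]
S = H·P̄·Hᵀ + R = [400 -294; -294 233]
K = P̄·Hᵀ·S⁻¹ = [237/6764 1093/3382; 2181/6764 897/3382]
x' − x̄ = [6321/6764, 3201/6764] = K·y
y = (KᵀK)⁻¹·Kᵀ·(x' − x̄) = [-1, 3]
z = y + H·x̄ = [-1, 3] + [3, -5] = [2, -2]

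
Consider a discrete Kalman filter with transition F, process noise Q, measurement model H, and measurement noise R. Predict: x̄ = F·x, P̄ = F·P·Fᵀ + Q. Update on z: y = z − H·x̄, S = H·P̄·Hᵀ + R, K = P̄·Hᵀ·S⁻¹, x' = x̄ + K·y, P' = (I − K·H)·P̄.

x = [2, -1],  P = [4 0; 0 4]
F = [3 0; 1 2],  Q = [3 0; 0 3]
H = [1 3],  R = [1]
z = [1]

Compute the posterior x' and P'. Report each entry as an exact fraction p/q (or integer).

x' = [1539/319, -405/319]
P' = [6816/319 -2247/319; -2247/319 776/319]

x̄ = F·x = [6, 0]
P̄ = F·P·Fᵀ + Q = [39 12; 12 23]
y = z − H·x̄ = [-5]
S = H·P̄·Hᵀ + R = [319]
K = P̄·Hᵀ·S⁻¹ = [75/319; 81/319]
x' = x̄ + K·y = [1539/319, -405/319]
P' = (I − K·H)·P̄ = [6816/319 -2247/319; -2247/319 776/319]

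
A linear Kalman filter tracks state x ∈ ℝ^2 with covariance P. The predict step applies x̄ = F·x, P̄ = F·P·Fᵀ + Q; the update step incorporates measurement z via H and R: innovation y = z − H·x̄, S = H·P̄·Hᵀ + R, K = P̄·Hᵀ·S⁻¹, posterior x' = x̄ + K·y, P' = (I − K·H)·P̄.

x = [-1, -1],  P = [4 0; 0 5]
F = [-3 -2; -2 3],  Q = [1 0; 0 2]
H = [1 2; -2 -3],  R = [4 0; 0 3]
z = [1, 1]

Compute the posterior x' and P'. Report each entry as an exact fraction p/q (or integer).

x' = [-387/1219, 87/1219]
P' = [28554/1219 -17787/1219; -17787/1219 22767/2438]

x̄ = F·x = [5, -1]
P̄ = F·P·Fᵀ + Q = [57 -6; -6 63]
y = z − H·x̄ = [-2, 8]
S = H·P̄·Hᵀ + R = [289 -450; -450 726]
K = P̄·Hᵀ·S⁻¹ = [-1755/1219 -1249/1219; 1245/1219 949/2438]
x' = x̄ + K·y = [-387/1219, 87/1219]
P' = (I − K·H)·P̄ = [28554/1219 -17787/1219; -17787/1219 22767/2438]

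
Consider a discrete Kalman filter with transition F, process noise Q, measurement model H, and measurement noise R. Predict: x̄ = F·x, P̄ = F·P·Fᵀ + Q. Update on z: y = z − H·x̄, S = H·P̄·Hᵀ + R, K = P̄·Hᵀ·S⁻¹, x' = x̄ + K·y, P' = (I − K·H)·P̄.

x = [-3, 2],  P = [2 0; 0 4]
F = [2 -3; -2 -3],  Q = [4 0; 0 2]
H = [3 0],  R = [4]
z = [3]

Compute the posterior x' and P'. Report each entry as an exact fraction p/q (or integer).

x' = [96/109, 819/109]
P' = [48/109 28/109; 28/109 3250/109]

x̄ = F·x = [-12, 0]
P̄ = F·P·Fᵀ + Q = [48 28; 28 46]
y = z − H·x̄ = [39]
S = H·P̄·Hᵀ + R = [436]
K = P̄·Hᵀ·S⁻¹ = [36/109; 21/109]
x' = x̄ + K·y = [96/109, 819/109]
P' = (I − K·H)·P̄ = [48/109 28/109; 28/109 3250/109]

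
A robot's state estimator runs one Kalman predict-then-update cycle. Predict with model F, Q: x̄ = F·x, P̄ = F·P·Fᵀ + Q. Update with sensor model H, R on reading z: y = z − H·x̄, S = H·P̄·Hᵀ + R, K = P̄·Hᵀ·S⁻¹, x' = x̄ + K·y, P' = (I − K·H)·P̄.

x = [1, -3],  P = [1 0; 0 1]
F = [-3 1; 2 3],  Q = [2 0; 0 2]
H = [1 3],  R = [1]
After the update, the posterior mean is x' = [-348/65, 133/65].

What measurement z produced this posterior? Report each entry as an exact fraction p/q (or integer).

z = [1]

x̄ = F·x = [-6, -7]
P̄ = F·P·Fᵀ + Q = [12 -3; -3 15]
S = H·P̄·Hᵀ + R = [130]
K = P̄·Hᵀ·S⁻¹ = [3/130; 21/65]
x' − x̄ = [42/65, 588/65] = K·y
y = (KᵀK)⁻¹·Kᵀ·(x' − x̄) = [28]
z = y + H·x̄ = [28] + [-27] = [1]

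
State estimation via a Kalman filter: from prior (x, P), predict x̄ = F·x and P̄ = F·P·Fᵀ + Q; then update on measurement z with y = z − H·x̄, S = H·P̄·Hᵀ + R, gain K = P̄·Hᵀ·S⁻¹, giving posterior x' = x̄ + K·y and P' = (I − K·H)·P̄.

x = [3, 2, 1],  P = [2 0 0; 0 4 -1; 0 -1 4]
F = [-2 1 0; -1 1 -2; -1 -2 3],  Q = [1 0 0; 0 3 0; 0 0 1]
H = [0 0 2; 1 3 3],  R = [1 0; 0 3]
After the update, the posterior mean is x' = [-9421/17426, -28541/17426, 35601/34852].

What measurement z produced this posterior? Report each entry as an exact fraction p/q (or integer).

z = [2, -2]

x̄ = F·x = [-4, -3, -4]
P̄ = F·P·Fᵀ + Q = [13 10 -7; 10 29 -37; -7 -37 67]
S = H·P̄·Hᵀ + R = [269 166; 166 232]
K = P̄·Hᵀ·S⁻¹ = [-1725/8713 4121/17426; -3711/8713 4259/17426; 8655/17426 83/34852]
x' − x̄ = [60283/17426, 23737/17426, 175009/34852] = K·y
y = (KᵀK)⁻¹·Kᵀ·(x' − x̄) = [10, 23]
z = y + H·x̄ = [10, 23] + [-8, -25] = [2, -2]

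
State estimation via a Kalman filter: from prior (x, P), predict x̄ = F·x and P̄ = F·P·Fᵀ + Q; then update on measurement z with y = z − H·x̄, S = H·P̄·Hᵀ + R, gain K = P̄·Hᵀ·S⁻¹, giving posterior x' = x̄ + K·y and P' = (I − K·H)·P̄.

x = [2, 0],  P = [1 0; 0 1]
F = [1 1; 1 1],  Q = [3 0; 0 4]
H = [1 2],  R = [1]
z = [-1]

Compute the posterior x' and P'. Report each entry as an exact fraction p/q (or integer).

x̄ = F·x = [2, 2]
P̄ = F·P·Fᵀ + Q = [5 2; 2 6]
y = z − H·x̄ = [-7]
S = H·P̄·Hᵀ + R = [38]
K = P̄·Hᵀ·S⁻¹ = [9/38; 7/19]
x' = x̄ + K·y = [13/38, -11/19]
P' = (I − K·H)·P̄ = [109/38 -25/19; -25/19 16/19]

x' = [13/38, -11/19]
P' = [109/38 -25/19; -25/19 16/19]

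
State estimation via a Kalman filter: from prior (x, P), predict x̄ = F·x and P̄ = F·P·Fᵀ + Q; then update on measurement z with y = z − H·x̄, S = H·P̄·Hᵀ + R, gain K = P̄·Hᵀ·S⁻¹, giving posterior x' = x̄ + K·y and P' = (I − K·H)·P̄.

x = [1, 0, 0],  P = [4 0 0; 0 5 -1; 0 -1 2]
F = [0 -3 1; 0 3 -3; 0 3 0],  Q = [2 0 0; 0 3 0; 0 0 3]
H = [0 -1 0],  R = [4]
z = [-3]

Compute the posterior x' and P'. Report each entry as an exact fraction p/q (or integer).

x̄ = F·x = [0, 0, 0]
P̄ = F·P·Fᵀ + Q = [55 -63 -48; -63 84 54; -48 54 48]
y = z − H·x̄ = [-3]
S = H·P̄·Hᵀ + R = [88]
K = P̄·Hᵀ·S⁻¹ = [63/88; -21/22; -27/44]
x' = x̄ + K·y = [-189/88, 63/22, 81/44]
P' = (I − K·H)·P̄ = [871/88 -63/22 -411/44; -63/22 42/11 27/11; -411/44 27/11 327/22]

x' = [-189/88, 63/22, 81/44]
P' = [871/88 -63/22 -411/44; -63/22 42/11 27/11; -411/44 27/11 327/22]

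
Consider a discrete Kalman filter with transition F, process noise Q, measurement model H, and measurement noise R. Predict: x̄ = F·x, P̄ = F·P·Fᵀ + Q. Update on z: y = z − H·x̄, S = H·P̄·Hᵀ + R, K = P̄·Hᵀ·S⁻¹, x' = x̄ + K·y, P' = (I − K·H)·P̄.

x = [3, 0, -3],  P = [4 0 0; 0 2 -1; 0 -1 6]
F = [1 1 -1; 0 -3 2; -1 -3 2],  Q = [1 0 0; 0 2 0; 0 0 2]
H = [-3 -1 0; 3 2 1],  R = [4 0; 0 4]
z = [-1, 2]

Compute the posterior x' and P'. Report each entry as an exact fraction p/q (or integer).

x' = [709/1411, 422/1411, -363/1411]
P' = [2833/2822 -3713/2822 -2955/2822; -3713/2822 7265/2822 2307/2822; -2955/2822 2307/2822 9561/2822]

x̄ = F·x = [6, -6, -9]
P̄ = F·P·Fᵀ + Q = [15 -23 -27; -23 56 54; -27 54 60]
y = z − H·x̄ = [11, 5]
S = H·P̄·Hᵀ + R = [57 -13; -13 201]
K = P̄·Hᵀ·S⁻¹ = [-2393/5644 -941/5644; 1937/5644 2849/5644; 3279/5644 2655/5644]
x' = x̄ + K·y = [709/1411, 422/1411, -363/1411]
P' = (I − K·H)·P̄ = [2833/2822 -3713/2822 -2955/2822; -3713/2822 7265/2822 2307/2822; -2955/2822 2307/2822 9561/2822]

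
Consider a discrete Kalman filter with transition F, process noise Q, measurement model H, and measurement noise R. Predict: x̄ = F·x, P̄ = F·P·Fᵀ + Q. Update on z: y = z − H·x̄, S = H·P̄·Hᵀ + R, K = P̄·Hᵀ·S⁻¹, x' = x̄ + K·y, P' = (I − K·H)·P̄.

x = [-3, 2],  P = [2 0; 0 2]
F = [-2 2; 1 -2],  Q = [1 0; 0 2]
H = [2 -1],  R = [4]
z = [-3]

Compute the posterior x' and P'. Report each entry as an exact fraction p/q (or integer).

x̄ = F·x = [10, -7]
P̄ = F·P·Fᵀ + Q = [17 -12; -12 12]
y = z − H·x̄ = [-30]
S = H·P̄·Hᵀ + R = [132]
K = P̄·Hᵀ·S⁻¹ = [23/66; -3/11]
x' = x̄ + K·y = [-5/11, 13/11]
P' = (I − K·H)·P̄ = [32/33 6/11; 6/11 24/11]

x' = [-5/11, 13/11]
P' = [32/33 6/11; 6/11 24/11]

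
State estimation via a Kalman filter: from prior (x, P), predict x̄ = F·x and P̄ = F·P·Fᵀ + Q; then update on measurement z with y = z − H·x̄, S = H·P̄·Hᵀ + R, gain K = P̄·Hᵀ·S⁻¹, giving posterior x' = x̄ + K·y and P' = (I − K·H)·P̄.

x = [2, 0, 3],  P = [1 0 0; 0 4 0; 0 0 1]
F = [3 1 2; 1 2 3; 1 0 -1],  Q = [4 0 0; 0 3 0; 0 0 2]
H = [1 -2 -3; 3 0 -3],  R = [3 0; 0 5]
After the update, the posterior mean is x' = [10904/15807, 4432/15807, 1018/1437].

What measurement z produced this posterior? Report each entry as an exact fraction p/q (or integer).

z = [-2, -1]

x̄ = F·x = [12, 11, -1]
P̄ = F·P·Fᵀ + Q = [21 17 1; 17 29 -2; 1 -2 4]
S = H·P̄·Hᵀ + R = [78 -27; -27 212]
K = P̄·Hᵀ·S⁻¹ = [-1772/15807 1416/5269; -5881/15807 1167/5269; -157/1437 -27/479]
x' − x̄ = [-178780/15807, -169445/15807, 2455/1437] = K·y
y = (KᵀK)⁻¹·Kᵀ·(x' − x̄) = [5, -40]
z = y + H·x̄ = [5, -40] + [-7, 39] = [-2, -1]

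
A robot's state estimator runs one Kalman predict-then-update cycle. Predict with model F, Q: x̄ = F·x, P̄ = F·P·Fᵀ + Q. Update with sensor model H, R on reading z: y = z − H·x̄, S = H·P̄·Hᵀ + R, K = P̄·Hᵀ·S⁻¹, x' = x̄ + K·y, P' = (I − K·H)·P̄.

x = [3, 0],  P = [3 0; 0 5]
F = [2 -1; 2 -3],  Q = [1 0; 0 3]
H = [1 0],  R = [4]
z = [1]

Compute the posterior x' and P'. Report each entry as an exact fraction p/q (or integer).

x' = [21/11, -3/22]
P' = [36/11 54/11; 54/11 591/22]

x̄ = F·x = [6, 6]
P̄ = F·P·Fᵀ + Q = [18 27; 27 60]
y = z − H·x̄ = [-5]
S = H·P̄·Hᵀ + R = [22]
K = P̄·Hᵀ·S⁻¹ = [9/11; 27/22]
x' = x̄ + K·y = [21/11, -3/22]
P' = (I − K·H)·P̄ = [36/11 54/11; 54/11 591/22]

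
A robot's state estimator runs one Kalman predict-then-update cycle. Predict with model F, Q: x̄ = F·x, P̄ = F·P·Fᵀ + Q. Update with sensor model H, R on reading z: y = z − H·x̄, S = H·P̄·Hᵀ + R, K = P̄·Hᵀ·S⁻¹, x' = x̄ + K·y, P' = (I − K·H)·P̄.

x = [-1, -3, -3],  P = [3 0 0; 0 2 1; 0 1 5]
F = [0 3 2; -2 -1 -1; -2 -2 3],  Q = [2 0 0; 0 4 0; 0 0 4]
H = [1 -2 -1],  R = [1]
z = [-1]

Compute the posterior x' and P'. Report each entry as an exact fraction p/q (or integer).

x' = [-1661/248, -75/248, -617/124]
P' = [7855/248 -167/248 4059/124; -167/248 1159/248 -1207/124; 4059/124 -1207/124 3245/62]

x̄ = F·x = [-15, 8, -1]
P̄ = F·P·Fᵀ + Q = [52 -21 23; -21 25 0; 23 0 57]
y = z − H·x̄ = [29]
S = H·P̄·Hᵀ + R = [248]
K = P̄·Hᵀ·S⁻¹ = [71/248; -71/248; -17/124]
x' = x̄ + K·y = [-1661/248, -75/248, -617/124]
P' = (I − K·H)·P̄ = [7855/248 -167/248 4059/124; -167/248 1159/248 -1207/124; 4059/124 -1207/124 3245/62]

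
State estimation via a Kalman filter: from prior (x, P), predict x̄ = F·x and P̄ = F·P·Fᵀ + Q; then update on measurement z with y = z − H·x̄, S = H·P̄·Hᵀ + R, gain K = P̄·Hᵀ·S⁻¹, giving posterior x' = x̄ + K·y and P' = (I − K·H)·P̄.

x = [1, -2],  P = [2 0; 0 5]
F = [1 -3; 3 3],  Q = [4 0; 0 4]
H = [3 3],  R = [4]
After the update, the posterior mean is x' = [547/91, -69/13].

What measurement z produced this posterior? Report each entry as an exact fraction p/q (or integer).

z = [2]

x̄ = F·x = [7, -3]
P̄ = F·P·Fᵀ + Q = [51 -39; -39 67]
S = H·P̄·Hᵀ + R = [364]
K = P̄·Hᵀ·S⁻¹ = [9/91; 3/13]
x' − x̄ = [-90/91, -30/13] = K·y
y = (KᵀK)⁻¹·Kᵀ·(x' − x̄) = [-10]
z = y + H·x̄ = [-10] + [12] = [2]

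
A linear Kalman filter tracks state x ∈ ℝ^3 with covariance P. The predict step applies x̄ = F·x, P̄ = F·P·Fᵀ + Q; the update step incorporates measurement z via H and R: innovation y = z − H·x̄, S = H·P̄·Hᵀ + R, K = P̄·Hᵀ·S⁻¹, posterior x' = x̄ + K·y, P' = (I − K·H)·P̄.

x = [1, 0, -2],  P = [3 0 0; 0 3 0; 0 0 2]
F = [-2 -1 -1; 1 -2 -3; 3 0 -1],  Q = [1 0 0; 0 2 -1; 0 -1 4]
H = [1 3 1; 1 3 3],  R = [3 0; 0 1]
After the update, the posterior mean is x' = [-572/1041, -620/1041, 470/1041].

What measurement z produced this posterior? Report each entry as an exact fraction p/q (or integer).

x̄ = F·x = [0, 7, 5]
P̄ = F·P·Fᵀ + Q = [18 6 -16; 6 35 14; -16 14 33]
S = H·P̄·Hᵀ + R = [457 572; 572 823]
K = P̄·Hᵀ·S⁻¹ = [23324/48927 -16924/48927; 15359/48927 -1579/48927; -22943/48927 23377/48927]
x' − x̄ = [-572/1041, -7907/1041, -4735/1041] = K·y
y = (KᵀK)⁻¹·Kᵀ·(x' − x̄) = [-28, -37]
z = y + H·x̄ = [-28, -37] + [26, 36] = [-2, -1]

z = [-2, -1]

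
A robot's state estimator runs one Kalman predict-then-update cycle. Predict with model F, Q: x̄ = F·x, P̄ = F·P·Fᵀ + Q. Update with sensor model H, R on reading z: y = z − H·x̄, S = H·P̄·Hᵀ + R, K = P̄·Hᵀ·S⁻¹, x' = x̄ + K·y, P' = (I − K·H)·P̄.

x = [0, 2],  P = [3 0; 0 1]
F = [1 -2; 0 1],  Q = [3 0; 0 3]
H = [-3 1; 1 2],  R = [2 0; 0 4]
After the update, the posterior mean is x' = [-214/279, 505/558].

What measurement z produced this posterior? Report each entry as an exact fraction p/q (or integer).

z = [3, 1]

x̄ = F·x = [-4, 2]
P̄ = F·P·Fᵀ + Q = [10 -2; -2 4]
S = H·P̄·Hᵀ + R = [108 -12; -12 22]
K = P̄·Hᵀ·S⁻¹ = [-79/279 11/93; 73/558 32/93]
x' − x̄ = [902/279, -611/558] = K·y
y = (KᵀK)⁻¹·Kᵀ·(x' − x̄) = [-11, 1]
z = y + H·x̄ = [-11, 1] + [14, 0] = [3, 1]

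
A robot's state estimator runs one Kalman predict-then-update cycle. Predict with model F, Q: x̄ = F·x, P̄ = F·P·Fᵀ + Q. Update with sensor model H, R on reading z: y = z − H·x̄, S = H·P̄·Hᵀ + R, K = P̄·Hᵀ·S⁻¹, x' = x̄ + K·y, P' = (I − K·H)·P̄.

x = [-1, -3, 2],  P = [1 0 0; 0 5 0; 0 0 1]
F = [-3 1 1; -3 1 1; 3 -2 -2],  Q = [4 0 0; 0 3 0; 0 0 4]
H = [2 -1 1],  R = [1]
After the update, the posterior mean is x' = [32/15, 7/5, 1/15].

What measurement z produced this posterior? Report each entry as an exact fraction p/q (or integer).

z = [3]

x̄ = F·x = [2, 2, -1]
P̄ = F·P·Fᵀ + Q = [19 15 -21; 15 18 -21; -21 -21 37]
S = H·P̄·Hᵀ + R = [30]
K = P̄·Hᵀ·S⁻¹ = [1/15; -3/10; 8/15]
x' − x̄ = [2/15, -3/5, 16/15] = K·y
y = (KᵀK)⁻¹·Kᵀ·(x' − x̄) = [2]
z = y + H·x̄ = [2] + [1] = [3]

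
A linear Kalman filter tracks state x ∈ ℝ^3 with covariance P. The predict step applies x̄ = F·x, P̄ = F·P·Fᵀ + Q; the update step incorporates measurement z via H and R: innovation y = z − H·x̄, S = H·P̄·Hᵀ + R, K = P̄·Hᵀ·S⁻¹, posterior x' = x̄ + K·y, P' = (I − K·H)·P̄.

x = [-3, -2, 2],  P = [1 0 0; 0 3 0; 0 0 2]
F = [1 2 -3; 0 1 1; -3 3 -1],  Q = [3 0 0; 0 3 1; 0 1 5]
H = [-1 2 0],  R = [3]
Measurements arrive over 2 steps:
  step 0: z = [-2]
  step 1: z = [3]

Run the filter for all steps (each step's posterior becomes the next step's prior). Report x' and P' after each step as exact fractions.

step 0: x' = [-129/23, -80/23, 48/23], P' = [1190/69 544/69 1279/69; 544/69 296/69 632/69; 1279/69 632/69 2942/69]
step 1: x' = [-66461/5266, -25219/5266, 22779/2633], P' = [1533835/63192 721823/63192 -306595/15798; 721823/63192 385603/63192 -161195/15798; -306595/15798 -161195/15798 427271/7899]

step 0: x̄ = F·x = [-13, 0, 1]
step 0: P̄ = F·P·Fᵀ + Q = [34 0 21; 0 8 8; 21 8 43]
step 0: y = z − H·x̄ = [-15]
step 0: S = H·P̄·Hᵀ + R = [69]
step 0: K = P̄·Hᵀ·S⁻¹ = [-34/69; 16/69; -5/69]
step 0: x' = x̄ + K·y = [-129/23, -80/23, 48/23]
step 0: P' = (I − K·H)·P̄ = [1190/69 544/69 1279/69; 544/69 296/69 632/69; 1279/69 632/69 2942/69]
step 1: x̄ = F·x = [-433/23, -32/23, 99/23]
step 1: P̄ = F·P·Fᵀ + Q = [15977/69 -7043/69 8680/69; -7043/69 4709/69 -6190/69; 8680/69 -6190/69 10751/69]
step 1: y = z − H·x̄ = [-300/23]
step 1: S = H·P̄·Hᵀ + R = [21064/23]
step 1: K = P̄·Hᵀ·S⁻¹ = [-10021/21064; 5487/21064; -1755/5266]
step 1: x' = x̄ + K·y = [-66461/5266, -25219/5266, 22779/2633]
step 1: P' = (I − K·H)·P̄ = [1533835/63192 721823/63192 -306595/15798; 721823/63192 385603/63192 -161195/15798; -306595/15798 -161195/15798 427271/7899]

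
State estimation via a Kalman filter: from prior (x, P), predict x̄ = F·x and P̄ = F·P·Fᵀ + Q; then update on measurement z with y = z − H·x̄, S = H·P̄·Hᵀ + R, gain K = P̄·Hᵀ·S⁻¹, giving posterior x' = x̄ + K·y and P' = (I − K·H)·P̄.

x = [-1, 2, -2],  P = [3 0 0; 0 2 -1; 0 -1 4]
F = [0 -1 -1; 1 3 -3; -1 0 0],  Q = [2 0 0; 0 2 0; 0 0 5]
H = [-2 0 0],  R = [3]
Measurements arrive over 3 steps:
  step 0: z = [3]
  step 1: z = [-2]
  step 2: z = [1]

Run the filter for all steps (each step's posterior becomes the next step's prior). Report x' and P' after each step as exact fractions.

step 0: x' = [-4/3, 29/3, 1], P' = [2/3 2/3 0; 2/3 215/3 -3; 0 -3 8]
step 1: x' = [116/131, -602/131, 188/131], P' = [681/917 -1725/917 6/917; -1725/917 272287/917 -912/917; 6/917 -912/917 5191/917]
step 2: x' = [-182094/370901, -2479540/370901, -320042/370901], P' = [277488/370901 -799569/370901 -1719/370901; -799569/370901 83977147/370901 -173508/370901; -1719/370901 -173508/370901 2125654/370901]

step 0: x̄ = F·x = [0, 11, 1]
step 0: P̄ = F·P·Fᵀ + Q = [6 6 0; 6 77 -3; 0 -3 8]
step 0: y = z − H·x̄ = [3]
step 0: S = H·P̄·Hᵀ + R = [27]
step 0: K = P̄·Hᵀ·S⁻¹ = [-4/9; -4/9; 0]
step 0: x' = x̄ + K·y = [-4/3, 29/3, 1]
step 0: P' = (I − K·H)·P̄ = [2/3 2/3 0; 2/3 215/3 -3; 0 -3 8]
step 1: x̄ = F·x = [-32/3, 74/3, 4/3]
step 1: P̄ = F·P·Fᵀ + Q = [227/3 -575/3 2/3; -575/3 2333/3 -8/3; 2/3 -8/3 17/3]
step 1: y = z − H·x̄ = [-70/3]
step 1: S = H·P̄·Hᵀ + R = [917/3]
step 1: K = P̄·Hᵀ·S⁻¹ = [-454/917; 1150/917; -4/917]
step 1: x' = x̄ + K·y = [116/131, -602/131, 188/131]
step 1: P' = (I − K·H)·P̄ = [681/917 -1725/917 6/917; -1725/917 272287/917 -912/917; 6/917 -912/917 5191/917]
step 2: x̄ = F·x = [414/131, -2254/131, -116/131]
step 2: P̄ = F·P·Fᵀ + Q = [277488/917 -799569/917 -1719/917; -799569/917 2505847/917 4512/917; -1719/917 4512/917 5266/917]
step 2: y = z − H·x̄ = [959/131]
step 2: S = H·P̄·Hᵀ + R = [1112703/917]
step 2: K = P̄·Hᵀ·S⁻¹ = [-184992/370901; 533046/370901; 1146/370901]
step 2: x' = x̄ + K·y = [-182094/370901, -2479540/370901, -320042/370901]
step 2: P' = (I − K·H)·P̄ = [277488/370901 -799569/370901 -1719/370901; -799569/370901 83977147/370901 -173508/370901; -1719/370901 -173508/370901 2125654/370901]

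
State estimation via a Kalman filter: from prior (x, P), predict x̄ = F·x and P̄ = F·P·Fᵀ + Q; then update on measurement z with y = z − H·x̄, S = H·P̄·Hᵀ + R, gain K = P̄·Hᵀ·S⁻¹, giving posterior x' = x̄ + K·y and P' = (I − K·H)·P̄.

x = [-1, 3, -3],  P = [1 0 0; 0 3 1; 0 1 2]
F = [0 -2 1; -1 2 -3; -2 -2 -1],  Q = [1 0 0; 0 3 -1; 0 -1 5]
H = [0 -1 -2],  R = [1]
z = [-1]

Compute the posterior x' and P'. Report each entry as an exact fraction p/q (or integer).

x̄ = F·x = [-9, 16, -1]
P̄ = F·P·Fᵀ + Q = [11 -10 10; -10 22 -1; 10 -1 27]
y = z − H·x̄ = [13]
S = H·P̄·Hᵀ + R = [127]
K = P̄·Hᵀ·S⁻¹ = [-10/127; -20/127; -53/127]
x' = x̄ + K·y = [-1273/127, 1772/127, -816/127]
P' = (I − K·H)·P̄ = [1297/127 -1470/127 740/127; -1470/127 2394/127 -1187/127; 740/127 -1187/127 620/127]

x' = [-1273/127, 1772/127, -816/127]
P' = [1297/127 -1470/127 740/127; -1470/127 2394/127 -1187/127; 740/127 -1187/127 620/127]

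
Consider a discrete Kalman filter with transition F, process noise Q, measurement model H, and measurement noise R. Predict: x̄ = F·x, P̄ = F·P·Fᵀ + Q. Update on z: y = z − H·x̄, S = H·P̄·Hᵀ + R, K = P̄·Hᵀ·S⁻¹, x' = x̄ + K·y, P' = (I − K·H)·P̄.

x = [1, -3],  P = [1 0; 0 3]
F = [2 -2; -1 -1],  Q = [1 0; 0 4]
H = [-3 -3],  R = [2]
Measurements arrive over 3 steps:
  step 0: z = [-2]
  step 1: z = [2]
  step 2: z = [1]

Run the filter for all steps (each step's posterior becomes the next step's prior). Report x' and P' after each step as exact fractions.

step 0: x' = [628/299, -410/299], P' = [1114/299 -1072/299; -1072/299 1096/299]
step 1: x' = [90696/170743, -200410/170743], P' = [708324/170743 -672966/170743; -672966/170743 675418/170743]
step 2: x' = [-75557051/105448859, 41905112/105448859], P' = [443271580/105448859 -421224326/105448859; -421224326/105448859 422534266/105448859]

step 0: x̄ = F·x = [8, 2]
step 0: P̄ = F·P·Fᵀ + Q = [17 4; 4 8]
step 0: y = z − H·x̄ = [28]
step 0: S = H·P̄·Hᵀ + R = [299]
step 0: K = P̄·Hᵀ·S⁻¹ = [-63/299; -36/299]
step 0: x' = x̄ + K·y = [628/299, -410/299]
step 0: P' = (I − K·H)·P̄ = [1114/299 -1072/299; -1072/299 1096/299]
step 1: x̄ = F·x = [2076/299, -218/299]
step 1: P̄ = F·P·Fᵀ + Q = [17715/299 -36/299; -36/299 1262/299]
step 1: y = z − H·x̄ = [6172/299]
step 1: S = H·P̄·Hᵀ + R = [170743/299]
step 1: K = P̄·Hᵀ·S⁻¹ = [-53037/170743; -3678/170743]
step 1: x' = x̄ + K·y = [90696/170743, -200410/170743]
step 1: P' = (I − K·H)·P̄ = [708324/170743 -672966/170743; -672966/170743 675418/170743]
step 2: x̄ = F·x = [582212/170743, 109714/170743]
step 2: P̄ = F·P·Fᵀ + Q = [11089439/170743 -65812/170743; -65812/170743 720782/170743]
step 2: y = z − H·x̄ = [2246521/170743]
step 2: S = H·P̄·Hᵀ + R = [105448859/170743]
step 2: K = P̄·Hᵀ·S⁻¹ = [-33070881/105448859; -1964910/105448859]
step 2: x' = x̄ + K·y = [-75557051/105448859, 41905112/105448859]
step 2: P' = (I − K·H)·P̄ = [443271580/105448859 -421224326/105448859; -421224326/105448859 422534266/105448859]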